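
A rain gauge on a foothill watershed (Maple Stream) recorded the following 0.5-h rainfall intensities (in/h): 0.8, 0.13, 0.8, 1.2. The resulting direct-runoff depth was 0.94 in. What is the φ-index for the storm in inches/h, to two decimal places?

Only the 3 blocks with intensity above φ contribute runoff: 0.8, 0.8, 1.2 in/h.
Σ(I−φ)·Δt = d  ⇒  (0.8+0.8+1.2 − 3φ)·0.5 = 0.94
φ = (2.800 − 0.94/0.5) / 3 = 0.31 in/h.

φ ≈ 0.31 in/h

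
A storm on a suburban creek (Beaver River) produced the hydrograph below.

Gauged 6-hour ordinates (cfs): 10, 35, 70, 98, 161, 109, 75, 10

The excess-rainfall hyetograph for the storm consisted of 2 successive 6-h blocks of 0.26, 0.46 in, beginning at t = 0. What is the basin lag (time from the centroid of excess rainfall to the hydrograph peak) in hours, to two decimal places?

Centroid of excess rainfall: t_c = Σ P_i·t̄_i / ΣP_i = 6.8333 h (block centres at 3, 9 h).
Hydrograph peak occurs at t = 24 h, so basin lag t_L = 24 − 6.8333 = 17.17 h.

t_L ≈ 17.17 h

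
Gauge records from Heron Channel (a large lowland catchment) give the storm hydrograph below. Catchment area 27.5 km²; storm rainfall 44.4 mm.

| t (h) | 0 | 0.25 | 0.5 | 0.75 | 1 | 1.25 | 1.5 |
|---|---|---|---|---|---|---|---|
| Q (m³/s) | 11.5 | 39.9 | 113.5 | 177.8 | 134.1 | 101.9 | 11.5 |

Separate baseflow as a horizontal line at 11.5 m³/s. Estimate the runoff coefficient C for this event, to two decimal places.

C ≈ 0.38

ΣQ_DR = 509.7 m³/s; V = ΣQ_DR·Δt = 4.587 × 10^5 m³.
Runoff depth d = V / A = 16.68 mm.
C = d / P = 16.68 / 44.4 = 0.38.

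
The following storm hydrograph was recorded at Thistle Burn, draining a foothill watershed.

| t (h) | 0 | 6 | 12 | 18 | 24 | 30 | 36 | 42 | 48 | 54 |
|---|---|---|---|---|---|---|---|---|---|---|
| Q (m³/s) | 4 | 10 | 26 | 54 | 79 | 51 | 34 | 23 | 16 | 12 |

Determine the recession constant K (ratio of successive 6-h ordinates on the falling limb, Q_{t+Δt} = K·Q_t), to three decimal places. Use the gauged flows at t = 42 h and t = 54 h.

Using the recession-limb readings at t = 42 h and t = 54 h: Q falls from 23 to 12 m³/s over 2 intervals.
K = (Q₂/Q₁)^(1/2) = (12/23)^(1/2) = 0.722.

K ≈ 0.722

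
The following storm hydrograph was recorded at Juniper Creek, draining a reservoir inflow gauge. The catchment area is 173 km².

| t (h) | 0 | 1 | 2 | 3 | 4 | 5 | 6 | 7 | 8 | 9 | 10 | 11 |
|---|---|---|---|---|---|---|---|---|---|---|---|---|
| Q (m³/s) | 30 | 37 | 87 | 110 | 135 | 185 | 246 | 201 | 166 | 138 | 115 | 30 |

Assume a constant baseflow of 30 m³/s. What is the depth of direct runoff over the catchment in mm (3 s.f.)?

d ≈ 23.3 mm

Direct runoff: 0.0, 7.0, 57.0, 80.0, 105.0, 155.0, 216.0, 171.0, 136.0, 108.0, 85.0, 0.0 m³/s; ΣQ_DR = 1120 m³/s.
V = ΣQ_DR · Δt = 1120 × 3600 s = 4.032 × 10^6 m³.
Over A = 173 km², depth = V / A = 23.3 mm.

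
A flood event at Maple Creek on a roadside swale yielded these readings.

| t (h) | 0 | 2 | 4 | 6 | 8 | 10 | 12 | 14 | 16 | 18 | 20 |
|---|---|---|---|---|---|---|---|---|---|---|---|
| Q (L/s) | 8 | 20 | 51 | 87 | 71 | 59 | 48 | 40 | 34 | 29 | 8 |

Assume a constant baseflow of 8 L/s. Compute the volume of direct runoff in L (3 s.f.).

V ≈ 2.64 × 10^6 L

Direct-runoff ordinates (Q − Q_b): 0.0, 12.0, 43.0, 79.0, 63.0, 51.0, 40.0, 32.0, 26.0, 21.0, 0.0 L/s.
ΣQ_DR = 367.0 L/s.
With Δt = 2 h = 7200 s, V = ΣQ_DR · Δt = 367.0 × 7200 = 2.64 × 10^6 L.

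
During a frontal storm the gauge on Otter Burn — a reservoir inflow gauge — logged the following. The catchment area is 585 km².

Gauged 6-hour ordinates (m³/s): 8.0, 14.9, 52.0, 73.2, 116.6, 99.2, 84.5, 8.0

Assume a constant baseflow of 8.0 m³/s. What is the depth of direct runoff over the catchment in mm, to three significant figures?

d ≈ 14.5 mm

Direct runoff: 0.0, 6.9, 44.0, 65.2, 108.6, 91.2, 76.5, 0.0 m³/s; ΣQ_DR = 392.4 m³/s.
V = ΣQ_DR · Δt = 392.4 × 21600 s = 8.476 × 10^6 m³.
Over A = 585 km², depth = V / A = 14.5 mm.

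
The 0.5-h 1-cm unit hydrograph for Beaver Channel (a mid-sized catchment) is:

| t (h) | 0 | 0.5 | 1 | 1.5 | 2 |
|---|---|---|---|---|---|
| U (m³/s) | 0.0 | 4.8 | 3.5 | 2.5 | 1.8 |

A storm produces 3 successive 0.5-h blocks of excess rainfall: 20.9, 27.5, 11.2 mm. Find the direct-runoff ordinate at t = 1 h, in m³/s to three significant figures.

By discrete convolution, Q_j = Σ (P_i / 10 mm) · U_{j−i}.
At t = 1 h (j=2): Q = (20.9/10)·3.5 + (27.5/10)·4.8 + (11.2/10)·0.0 = 20.5 m³/s.

Q ≈ 20.5 m³/s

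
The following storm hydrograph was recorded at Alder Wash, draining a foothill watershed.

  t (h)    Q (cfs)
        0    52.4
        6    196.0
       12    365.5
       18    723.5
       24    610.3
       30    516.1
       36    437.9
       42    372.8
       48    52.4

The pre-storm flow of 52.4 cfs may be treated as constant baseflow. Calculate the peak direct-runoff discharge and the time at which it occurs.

Subtracting baseflow gives direct-runoff ordinates: 0.0, 143.6, 313.1, 671.1, 557.9, 463.7, 385.5, 320.4, 0.0 cfs.
The maximum is 671.1 cfs, occurring at the reading for t = 18 h.

Q_p = 671.1 cfs at t = 18 h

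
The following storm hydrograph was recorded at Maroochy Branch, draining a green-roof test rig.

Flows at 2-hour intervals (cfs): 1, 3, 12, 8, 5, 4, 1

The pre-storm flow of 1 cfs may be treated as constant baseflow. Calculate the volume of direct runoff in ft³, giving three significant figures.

Direct-runoff ordinates (Q − Q_b): 0.0, 2.0, 11.0, 7.0, 4.0, 3.0, 0.0 cfs.
ΣQ_DR = 27.00 cfs.
With Δt = 2 h = 7200 s, V = ΣQ_DR · Δt = 27.00 × 7200 = 1.94 × 10^5 ft³.

V ≈ 1.94 × 10^5 ft³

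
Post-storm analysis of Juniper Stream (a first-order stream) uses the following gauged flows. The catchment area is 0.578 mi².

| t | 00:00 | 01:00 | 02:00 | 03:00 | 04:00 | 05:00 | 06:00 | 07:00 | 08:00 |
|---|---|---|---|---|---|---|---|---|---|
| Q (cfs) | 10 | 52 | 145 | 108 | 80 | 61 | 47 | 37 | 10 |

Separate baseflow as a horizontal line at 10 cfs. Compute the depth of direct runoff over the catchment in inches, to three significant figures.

Direct runoff: 0.0, 42.0, 135.0, 98.0, 70.0, 51.0, 37.0, 27.0, 0.0 cfs; ΣQ_DR = 460.0 cfs.
V = ΣQ_DR · Δt = 460.0 × 3600 s = 1.656 × 10^6 ft³.
Over A = 0.578 mi², depth = V / A = 1.23 in.

d ≈ 1.23 in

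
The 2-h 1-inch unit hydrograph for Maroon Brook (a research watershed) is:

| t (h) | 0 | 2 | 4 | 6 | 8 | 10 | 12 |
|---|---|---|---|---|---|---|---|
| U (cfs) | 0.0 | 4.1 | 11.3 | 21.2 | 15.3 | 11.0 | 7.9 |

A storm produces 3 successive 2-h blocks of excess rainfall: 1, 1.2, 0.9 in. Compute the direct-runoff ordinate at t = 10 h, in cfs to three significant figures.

Q ≈ 48.4 cfs

By discrete convolution, Q_j = Σ (P_i / 1 in) · U_{j−i}.
At t = 10 h (j=5): Q = (1/1)·11.0 + (1.2/1)·15.3 + (0.9/1)·21.2 = 48.4 cfs.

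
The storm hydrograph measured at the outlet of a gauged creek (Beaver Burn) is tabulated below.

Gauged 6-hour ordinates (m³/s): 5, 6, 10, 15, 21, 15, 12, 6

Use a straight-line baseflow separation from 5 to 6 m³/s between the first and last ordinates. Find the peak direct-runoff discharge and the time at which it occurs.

Q_p = 15.43 m³/s at t = 24 h

Subtracting baseflow gives direct-runoff ordinates: 0.00, 0.86, 4.71, 9.57, 15.43, 9.29, 6.14, 0.00 m³/s.
The maximum is 15.43 m³/s, occurring at the reading for t = 24 h.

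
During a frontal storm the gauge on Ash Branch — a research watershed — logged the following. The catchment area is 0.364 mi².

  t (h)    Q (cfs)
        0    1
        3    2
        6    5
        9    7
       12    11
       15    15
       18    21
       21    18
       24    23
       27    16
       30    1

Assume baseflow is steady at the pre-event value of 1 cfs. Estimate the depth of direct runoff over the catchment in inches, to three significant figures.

Direct runoff: 0.0, 1.0, 4.0, 6.0, 10.0, 14.0, 20.0, 17.0, 22.0, 15.0, 0.0 cfs; ΣQ_DR = 109.0 cfs.
V = ΣQ_DR · Δt = 109.0 × 10800 s = 1.177 × 10^6 ft³.
Over A = 0.364 mi², depth = V / A = 1.39 in.

d ≈ 1.39 in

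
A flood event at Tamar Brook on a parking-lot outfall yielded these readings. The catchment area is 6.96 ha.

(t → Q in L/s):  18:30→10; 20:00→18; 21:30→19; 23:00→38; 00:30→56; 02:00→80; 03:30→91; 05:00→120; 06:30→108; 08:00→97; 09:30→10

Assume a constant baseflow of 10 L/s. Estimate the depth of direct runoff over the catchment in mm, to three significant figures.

d ≈ 41.7 mm

Direct runoff: 0.0, 8.0, 9.0, 28.0, 46.0, 70.0, 81.0, 110.0, 98.0, 87.0, 0.0 L/s; ΣQ_DR = 537.0 L/s.
V = ΣQ_DR · Δt = 537.0 × 5400 s = 2.900 × 10^6 L.
Over A = 6.96 ha, depth = V / A = 41.7 mm.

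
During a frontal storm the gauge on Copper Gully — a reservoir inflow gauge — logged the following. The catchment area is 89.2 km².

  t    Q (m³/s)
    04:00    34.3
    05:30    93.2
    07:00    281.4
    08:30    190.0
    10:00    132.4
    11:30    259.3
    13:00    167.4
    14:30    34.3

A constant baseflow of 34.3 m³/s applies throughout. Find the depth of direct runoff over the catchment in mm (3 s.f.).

d ≈ 55.6 mm

Direct runoff: 0.0, 58.9, 247.1, 155.7, 98.1, 225.0, 133.1, 0.0 m³/s; ΣQ_DR = 917.9 m³/s.
V = ΣQ_DR · Δt = 917.9 × 5400 s = 4.957 × 10^6 m³.
Over A = 89.2 km², depth = V / A = 55.6 mm.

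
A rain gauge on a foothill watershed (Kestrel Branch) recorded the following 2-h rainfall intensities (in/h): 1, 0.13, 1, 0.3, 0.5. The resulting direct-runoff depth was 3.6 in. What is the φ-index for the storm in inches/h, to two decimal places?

Only the 4 blocks with intensity above φ contribute runoff: 1, 1, 0.3, 0.5 in/h.
Σ(I−φ)·Δt = d  ⇒  (1+1+0.3+0.5 − 4φ)·2 = 3.6
φ = (2.800 − 3.6/2) / 4 = 0.25 in/h.

φ ≈ 0.25 in/h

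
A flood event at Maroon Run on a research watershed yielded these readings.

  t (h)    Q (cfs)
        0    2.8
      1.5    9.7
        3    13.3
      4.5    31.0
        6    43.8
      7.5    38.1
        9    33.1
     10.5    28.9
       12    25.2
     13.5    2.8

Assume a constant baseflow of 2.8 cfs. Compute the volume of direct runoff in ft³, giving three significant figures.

V ≈ 1.08 × 10^6 ft³

Direct-runoff ordinates (Q − Q_b): 0.0, 6.9, 10.5, 28.2, 41.0, 35.3, 30.3, 26.1, 22.4, 0.0 cfs.
ΣQ_DR = 200.7 cfs.
With Δt = 1.5 h = 5400 s, V = ΣQ_DR · Δt = 200.7 × 5400 = 1.08 × 10^6 ft³.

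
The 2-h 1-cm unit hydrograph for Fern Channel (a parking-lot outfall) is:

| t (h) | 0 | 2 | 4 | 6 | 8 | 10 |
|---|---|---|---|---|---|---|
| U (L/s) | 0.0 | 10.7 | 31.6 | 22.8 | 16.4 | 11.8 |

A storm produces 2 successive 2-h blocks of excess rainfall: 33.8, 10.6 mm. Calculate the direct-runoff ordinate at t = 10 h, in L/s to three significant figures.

Q ≈ 57.3 L/s

By discrete convolution, Q_j = Σ (P_i / 10 mm) · U_{j−i}.
At t = 10 h (j=5): Q = (33.8/10)·11.8 + (10.6/10)·16.4 = 57.3 L/s.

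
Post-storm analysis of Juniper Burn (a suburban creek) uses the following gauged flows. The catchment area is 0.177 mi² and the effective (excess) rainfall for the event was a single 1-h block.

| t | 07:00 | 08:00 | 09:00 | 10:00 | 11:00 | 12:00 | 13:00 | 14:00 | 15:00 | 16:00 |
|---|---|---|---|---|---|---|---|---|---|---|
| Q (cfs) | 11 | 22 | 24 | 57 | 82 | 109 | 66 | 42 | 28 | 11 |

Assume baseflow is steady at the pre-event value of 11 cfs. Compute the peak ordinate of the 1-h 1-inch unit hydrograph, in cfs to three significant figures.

Direct runoff: 0.0, 11.0, 13.0, 46.0, 71.0, 98.0, 55.0, 31.0, 17.0, 0.0 cfs; ΣQ_DR = 342.0 cfs, peak = 98.0 cfs.
Runoff depth d = ΣQ_DR·Δt / A = 342.0 × 3600 / (0.177 mi²) = 2.994 in.
The 1-inch UH is the DRH scaled by (1 in)/d, so U_p = 98.0 × 1/2.994 = 32.7 cfs.

U_p ≈ 32.7 cfs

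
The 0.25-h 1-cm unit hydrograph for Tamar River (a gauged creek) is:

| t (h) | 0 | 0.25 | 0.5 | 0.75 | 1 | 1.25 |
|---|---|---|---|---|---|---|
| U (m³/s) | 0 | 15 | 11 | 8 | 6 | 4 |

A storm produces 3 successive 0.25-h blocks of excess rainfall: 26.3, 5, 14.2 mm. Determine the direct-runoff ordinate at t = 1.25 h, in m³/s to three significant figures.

By discrete convolution, Q_j = Σ (P_i / 10 mm) · U_{j−i}.
At t = 1.25 h (j=5): Q = (26.3/10)·4 + (5/10)·6 + (14.2/10)·8 = 24.9 m³/s.

Q ≈ 24.9 m³/s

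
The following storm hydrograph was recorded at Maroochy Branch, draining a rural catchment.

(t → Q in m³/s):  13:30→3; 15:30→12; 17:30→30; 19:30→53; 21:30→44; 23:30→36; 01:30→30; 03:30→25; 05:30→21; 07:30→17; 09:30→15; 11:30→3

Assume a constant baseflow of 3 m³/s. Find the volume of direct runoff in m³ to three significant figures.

V ≈ 1.82 × 10^6 m³

Direct-runoff ordinates (Q − Q_b): 0.0, 9.0, 27.0, 50.0, 41.0, 33.0, 27.0, 22.0, 18.0, 14.0, 12.0, 0.0 m³/s.
ΣQ_DR = 253.0 m³/s.
With Δt = 2 h = 7200 s, V = ΣQ_DR · Δt = 253.0 × 7200 = 1.82 × 10^6 m³.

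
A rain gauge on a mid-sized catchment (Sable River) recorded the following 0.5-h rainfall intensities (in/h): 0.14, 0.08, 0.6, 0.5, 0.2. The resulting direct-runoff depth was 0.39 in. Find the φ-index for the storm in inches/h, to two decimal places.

Only the 3 blocks with intensity above φ contribute runoff: 0.6, 0.5, 0.2 in/h.
Σ(I−φ)·Δt = d  ⇒  (0.6+0.5+0.2 − 3φ)·0.5 = 0.39
φ = (1.300 − 0.39/0.5) / 3 = 0.17 in/h.

φ ≈ 0.17 in/h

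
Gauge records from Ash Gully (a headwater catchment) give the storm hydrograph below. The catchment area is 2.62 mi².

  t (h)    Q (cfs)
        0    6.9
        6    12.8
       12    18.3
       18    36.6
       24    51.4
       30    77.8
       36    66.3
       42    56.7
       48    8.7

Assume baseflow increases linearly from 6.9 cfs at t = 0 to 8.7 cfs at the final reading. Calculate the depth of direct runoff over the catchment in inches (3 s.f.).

d ≈ 0.941 in

Direct runoff: 0.00, 5.67, 10.95, 29.02, 43.60, 69.78, 58.05, 48.23, 0.00 cfs; ΣQ_DR = 265.3 cfs.
V = ΣQ_DR · Δt = 265.3 × 21600 s = 5.730 × 10^6 ft³.
Over A = 2.62 mi², depth = V / A = 0.941 in.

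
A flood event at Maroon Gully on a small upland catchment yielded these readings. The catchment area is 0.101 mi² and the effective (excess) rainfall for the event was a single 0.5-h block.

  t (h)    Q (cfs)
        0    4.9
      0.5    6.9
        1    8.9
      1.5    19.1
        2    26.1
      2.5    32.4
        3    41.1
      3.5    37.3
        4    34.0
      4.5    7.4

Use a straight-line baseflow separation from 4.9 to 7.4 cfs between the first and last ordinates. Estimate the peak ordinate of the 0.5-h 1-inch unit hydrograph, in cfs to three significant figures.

U_p ≈ 28.7 cfs

Direct runoff: 0.00, 1.72, 3.44, 13.37, 20.09, 26.11, 34.53, 30.46, 26.88, 0.00 cfs; ΣQ_DR = 156.6 cfs, peak = 34.53 cfs.
Runoff depth d = ΣQ_DR·Δt / A = 156.6 × 1800 / (0.101 mi²) = 1.201 in.
The 1-inch UH is the DRH scaled by (1 in)/d, so U_p = 34.53 × 1/1.201 = 28.7 cfs.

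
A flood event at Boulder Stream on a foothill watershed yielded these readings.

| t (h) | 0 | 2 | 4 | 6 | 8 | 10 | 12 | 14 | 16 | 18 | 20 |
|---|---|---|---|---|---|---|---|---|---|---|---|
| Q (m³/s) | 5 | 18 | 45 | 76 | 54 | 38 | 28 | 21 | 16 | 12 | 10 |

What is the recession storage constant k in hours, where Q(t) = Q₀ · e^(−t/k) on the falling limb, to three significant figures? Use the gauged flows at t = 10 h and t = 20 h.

k ≈ 7.49 h

On the falling limb, Q drops from 38 to 10 m³/s between t = 10 h and t = 20 h (Δt = 10 h).
k = −Δt / ln(Q₂/Q₁) = −10 / ln(10/38) = 7.49 h.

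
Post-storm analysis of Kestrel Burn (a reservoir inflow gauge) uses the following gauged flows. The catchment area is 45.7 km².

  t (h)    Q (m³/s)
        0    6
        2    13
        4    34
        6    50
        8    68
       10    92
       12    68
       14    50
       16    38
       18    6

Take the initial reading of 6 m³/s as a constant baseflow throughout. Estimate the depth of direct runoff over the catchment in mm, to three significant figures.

d ≈ 57.5 mm

Direct runoff: 0.0, 7.0, 28.0, 44.0, 62.0, 86.0, 62.0, 44.0, 32.0, 0.0 m³/s; ΣQ_DR = 365.0 m³/s.
V = ΣQ_DR · Δt = 365.0 × 7200 s = 2.628 × 10^6 m³.
Over A = 45.7 km², depth = V / A = 57.5 mm.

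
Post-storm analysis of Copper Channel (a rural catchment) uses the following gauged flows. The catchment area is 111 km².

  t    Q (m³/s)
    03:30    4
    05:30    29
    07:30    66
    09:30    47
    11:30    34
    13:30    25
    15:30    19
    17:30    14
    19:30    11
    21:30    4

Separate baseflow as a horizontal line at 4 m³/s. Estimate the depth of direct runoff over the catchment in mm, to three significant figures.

d ≈ 13.8 mm

Direct runoff: 0.0, 25.0, 62.0, 43.0, 30.0, 21.0, 15.0, 10.0, 7.0, 0.0 m³/s; ΣQ_DR = 213.0 m³/s.
V = ΣQ_DR · Δt = 213.0 × 7200 s = 1.534 × 10^6 m³.
Over A = 111 km², depth = V / A = 13.8 mm.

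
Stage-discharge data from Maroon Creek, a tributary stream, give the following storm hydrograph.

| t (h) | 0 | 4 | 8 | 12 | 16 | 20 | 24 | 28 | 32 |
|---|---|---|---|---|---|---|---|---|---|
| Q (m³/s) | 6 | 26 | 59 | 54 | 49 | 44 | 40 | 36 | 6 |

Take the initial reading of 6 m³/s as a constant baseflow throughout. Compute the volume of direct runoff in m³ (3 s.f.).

Direct-runoff ordinates (Q − Q_b): 0.0, 20.0, 53.0, 48.0, 43.0, 38.0, 34.0, 30.0, 0.0 m³/s.
ΣQ_DR = 266.0 m³/s.
With Δt = 4 h = 14400 s, V = ΣQ_DR · Δt = 266.0 × 14400 = 3.83 × 10^6 m³.

V ≈ 3.83 × 10^6 m³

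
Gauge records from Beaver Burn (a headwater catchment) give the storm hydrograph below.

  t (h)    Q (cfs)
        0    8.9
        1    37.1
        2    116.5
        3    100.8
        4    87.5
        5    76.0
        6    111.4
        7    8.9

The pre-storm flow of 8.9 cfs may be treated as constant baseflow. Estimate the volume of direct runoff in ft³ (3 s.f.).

V ≈ 1.71 × 10^6 ft³

Direct-runoff ordinates (Q − Q_b): 0.0, 28.2, 107.6, 91.9, 78.6, 67.1, 102.5, 0.0 cfs.
ΣQ_DR = 475.9 cfs.
With Δt = 1 h = 3600 s, V = ΣQ_DR · Δt = 475.9 × 3600 = 1.71 × 10^6 ft³.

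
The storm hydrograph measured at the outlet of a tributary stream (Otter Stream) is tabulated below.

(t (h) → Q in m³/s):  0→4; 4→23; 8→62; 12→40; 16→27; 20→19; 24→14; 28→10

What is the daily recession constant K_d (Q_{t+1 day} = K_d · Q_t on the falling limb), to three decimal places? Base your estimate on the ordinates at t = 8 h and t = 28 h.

Between t = 8 h and t = 28 h the flow falls from 62 to 10 m³/s over 5×4 h = 20 h.
Per-interval ratio K = (10/62)^(1/5) = 0.6943; K_d = K^(24/4) = 0.112.

K_d ≈ 0.112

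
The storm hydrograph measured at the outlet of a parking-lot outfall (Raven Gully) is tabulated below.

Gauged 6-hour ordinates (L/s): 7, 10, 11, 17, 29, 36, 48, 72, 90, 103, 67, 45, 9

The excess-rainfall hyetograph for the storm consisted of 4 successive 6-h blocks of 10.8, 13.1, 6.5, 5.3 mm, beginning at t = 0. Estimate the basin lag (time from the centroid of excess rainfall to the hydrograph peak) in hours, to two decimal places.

Centroid of excess rainfall: t_c = Σ P_i·t̄_i / ΣP_i = 10.0588 h (block centres at 3, 9, 15, 21 h).
Hydrograph peak occurs at t = 54 h, so basin lag t_L = 54 − 10.0588 = 43.94 h.

t_L ≈ 43.94 h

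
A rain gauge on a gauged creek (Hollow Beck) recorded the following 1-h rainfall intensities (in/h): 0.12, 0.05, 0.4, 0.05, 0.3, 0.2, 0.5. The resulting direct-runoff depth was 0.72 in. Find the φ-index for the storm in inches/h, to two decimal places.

φ ≈ 0.17 in/h

Only the 4 blocks with intensity above φ contribute runoff: 0.4, 0.3, 0.2, 0.5 in/h.
Σ(I−φ)·Δt = d  ⇒  (0.4+0.3+0.2+0.5 − 4φ)·1 = 0.72
φ = (1.400 − 0.72/1) / 4 = 0.17 in/h.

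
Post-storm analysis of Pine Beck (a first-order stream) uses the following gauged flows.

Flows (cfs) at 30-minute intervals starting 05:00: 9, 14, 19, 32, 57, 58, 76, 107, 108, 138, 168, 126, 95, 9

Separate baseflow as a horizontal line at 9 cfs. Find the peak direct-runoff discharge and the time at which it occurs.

Q_p = 159.0 cfs at t = 10:00

Subtracting baseflow gives direct-runoff ordinates: 0.0, 5.0, 10.0, 23.0, 48.0, 49.0, 67.0, 98.0, 99.0, 129.0, 159.0, 117.0, 86.0, 0.0 cfs.
The maximum is 159.0 cfs, occurring at the reading for t = 10:00.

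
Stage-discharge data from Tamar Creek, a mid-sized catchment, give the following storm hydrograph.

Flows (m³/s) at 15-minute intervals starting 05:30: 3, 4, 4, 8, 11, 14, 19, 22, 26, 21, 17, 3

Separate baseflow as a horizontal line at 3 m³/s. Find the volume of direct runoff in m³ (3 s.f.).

V ≈ 1.04 × 10^5 m³

Direct-runoff ordinates (Q − Q_b): 0.0, 1.0, 1.0, 5.0, 8.0, 11.0, 16.0, 19.0, 23.0, 18.0, 14.0, 0.0 m³/s.
ΣQ_DR = 116.0 m³/s.
With Δt = 0.25 h = 900 s, V = ΣQ_DR · Δt = 116.0 × 900 = 1.04 × 10^5 m³.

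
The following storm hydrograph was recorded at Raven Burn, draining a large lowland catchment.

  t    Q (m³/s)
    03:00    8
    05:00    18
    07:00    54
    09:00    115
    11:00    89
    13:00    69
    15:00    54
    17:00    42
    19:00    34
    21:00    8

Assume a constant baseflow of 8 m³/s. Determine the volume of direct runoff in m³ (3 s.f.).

V ≈ 2.96 × 10^6 m³

Direct-runoff ordinates (Q − Q_b): 0.0, 10.0, 46.0, 107.0, 81.0, 61.0, 46.0, 34.0, 26.0, 0.0 m³/s.
ΣQ_DR = 411.0 m³/s.
With Δt = 2 h = 7200 s, V = ΣQ_DR · Δt = 411.0 × 7200 = 2.96 × 10^6 m³.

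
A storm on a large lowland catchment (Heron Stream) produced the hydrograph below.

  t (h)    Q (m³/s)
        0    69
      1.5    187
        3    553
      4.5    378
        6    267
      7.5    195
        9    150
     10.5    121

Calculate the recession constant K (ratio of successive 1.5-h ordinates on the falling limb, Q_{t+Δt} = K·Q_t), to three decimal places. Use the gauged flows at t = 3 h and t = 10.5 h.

K ≈ 0.738

Using the recession-limb readings at t = 3 h and t = 10.5 h: Q falls from 553 to 121 m³/s over 5 intervals.
K = (Q₂/Q₁)^(1/5) = (121/553)^(1/5) = 0.738.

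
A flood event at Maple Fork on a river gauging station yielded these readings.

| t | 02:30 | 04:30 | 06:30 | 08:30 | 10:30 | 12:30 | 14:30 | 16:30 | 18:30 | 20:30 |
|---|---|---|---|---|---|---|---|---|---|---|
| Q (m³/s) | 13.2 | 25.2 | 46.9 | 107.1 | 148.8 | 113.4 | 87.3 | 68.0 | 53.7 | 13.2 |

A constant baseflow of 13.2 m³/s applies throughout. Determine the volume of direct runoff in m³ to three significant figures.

V ≈ 3.92 × 10^6 m³

Direct-runoff ordinates (Q − Q_b): 0.0, 12.0, 33.7, 93.9, 135.6, 100.2, 74.1, 54.8, 40.5, 0.0 m³/s.
ΣQ_DR = 544.8 m³/s.
With Δt = 2 h = 7200 s, V = ΣQ_DR · Δt = 544.8 × 7200 = 3.92 × 10^6 m³.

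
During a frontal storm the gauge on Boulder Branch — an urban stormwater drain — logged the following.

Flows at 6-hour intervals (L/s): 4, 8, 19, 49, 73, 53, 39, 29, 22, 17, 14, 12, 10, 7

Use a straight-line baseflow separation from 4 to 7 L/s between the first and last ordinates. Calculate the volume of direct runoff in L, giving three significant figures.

V ≈ 6.03 × 10^6 L

Direct-runoff ordinates (Q − Q_b): 0.00, 3.77, 14.54, 44.31, 68.08, 47.85, 33.62, 23.38, 16.15, 10.92, 7.69, 5.46, 3.23, 0.00 L/s.
ΣQ_DR = 279.0 L/s.
With Δt = 6 h = 21600 s, V = ΣQ_DR · Δt = 279.0 × 21600 = 6.03 × 10^6 L.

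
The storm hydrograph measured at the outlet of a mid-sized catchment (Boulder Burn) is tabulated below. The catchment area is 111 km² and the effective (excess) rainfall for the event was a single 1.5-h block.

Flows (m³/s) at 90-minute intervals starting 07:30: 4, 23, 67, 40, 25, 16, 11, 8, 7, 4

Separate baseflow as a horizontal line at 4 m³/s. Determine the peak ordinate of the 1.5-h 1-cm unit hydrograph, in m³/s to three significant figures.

U_p ≈ 78.5 m³/s

Direct runoff: 0.0, 19.0, 63.0, 36.0, 21.0, 12.0, 7.0, 4.0, 3.0, 0.0 m³/s; ΣQ_DR = 165.0 m³/s, peak = 63.0 m³/s.
Runoff depth d = ΣQ_DR·Δt / A = 165.0 × 5400 / (111 km²) = 8.027 mm.
The 1-cm UH is the DRH scaled by (10 mm)/d, so U_p = 63.0 × 10/8.027 = 78.5 m³/s.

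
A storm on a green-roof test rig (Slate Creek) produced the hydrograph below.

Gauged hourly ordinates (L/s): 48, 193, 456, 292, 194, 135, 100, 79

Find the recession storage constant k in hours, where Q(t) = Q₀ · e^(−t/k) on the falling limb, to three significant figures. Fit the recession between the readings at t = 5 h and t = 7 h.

On the falling limb, Q drops from 135 to 79 L/s between t = 5 h and t = 7 h (Δt = 2 h).
k = −Δt / ln(Q₂/Q₁) = −2 / ln(79/135) = 3.73 h.

k ≈ 3.73 h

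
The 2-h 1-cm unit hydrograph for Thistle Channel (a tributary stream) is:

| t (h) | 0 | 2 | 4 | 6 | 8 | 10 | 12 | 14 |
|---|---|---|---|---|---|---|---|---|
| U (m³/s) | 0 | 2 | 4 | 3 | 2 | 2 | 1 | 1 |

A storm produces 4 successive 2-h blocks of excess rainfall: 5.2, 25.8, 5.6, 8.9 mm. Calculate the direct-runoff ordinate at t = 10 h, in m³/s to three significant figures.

Q ≈ 11.4 m³/s

By discrete convolution, Q_j = Σ (P_i / 10 mm) · U_{j−i}.
At t = 10 h (j=5): Q = (5.2/10)·2 + (25.8/10)·2 + (5.6/10)·3 + (8.9/10)·4 = 11.4 m³/s.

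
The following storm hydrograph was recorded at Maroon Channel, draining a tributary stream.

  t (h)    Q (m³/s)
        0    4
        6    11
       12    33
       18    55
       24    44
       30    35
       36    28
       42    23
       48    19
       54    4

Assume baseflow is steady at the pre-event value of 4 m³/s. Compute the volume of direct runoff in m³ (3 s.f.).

V ≈ 4.67 × 10^6 m³

Direct-runoff ordinates (Q − Q_b): 0.0, 7.0, 29.0, 51.0, 40.0, 31.0, 24.0, 19.0, 15.0, 0.0 m³/s.
ΣQ_DR = 216.0 m³/s.
With Δt = 6 h = 21600 s, V = ΣQ_DR · Δt = 216.0 × 21600 = 4.67 × 10^6 m³.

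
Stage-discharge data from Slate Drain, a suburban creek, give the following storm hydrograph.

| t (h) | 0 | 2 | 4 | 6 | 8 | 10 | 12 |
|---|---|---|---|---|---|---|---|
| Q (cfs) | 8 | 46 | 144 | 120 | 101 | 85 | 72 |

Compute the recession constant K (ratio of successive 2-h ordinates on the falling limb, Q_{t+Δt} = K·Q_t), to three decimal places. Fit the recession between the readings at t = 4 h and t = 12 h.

Using the recession-limb readings at t = 4 h and t = 12 h: Q falls from 144 to 72 cfs over 4 intervals.
K = (Q₂/Q₁)^(1/4) = (72/144)^(1/4) = 0.841.

K ≈ 0.841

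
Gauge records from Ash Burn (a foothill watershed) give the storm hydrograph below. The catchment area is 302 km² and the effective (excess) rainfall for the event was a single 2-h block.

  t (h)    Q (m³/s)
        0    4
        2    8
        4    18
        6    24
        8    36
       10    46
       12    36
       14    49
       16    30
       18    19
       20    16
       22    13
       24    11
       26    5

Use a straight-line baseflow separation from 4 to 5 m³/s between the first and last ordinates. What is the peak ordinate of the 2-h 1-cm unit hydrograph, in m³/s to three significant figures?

Direct runoff: 0.00, 3.92, 13.85, 19.77, 31.69, 41.62, 31.54, 44.46, 25.38, 14.31, 11.23, 8.15, 6.08, 0.00 m³/s; ΣQ_DR = 252.0 m³/s, peak = 44.46 m³/s.
Runoff depth d = ΣQ_DR·Δt / A = 252.0 × 7200 / (302 km²) = 6.008 mm.
The 1-cm UH is the DRH scaled by (10 mm)/d, so U_p = 44.46 × 10/6.008 = 74.0 m³/s.

U_p ≈ 74.0 m³/s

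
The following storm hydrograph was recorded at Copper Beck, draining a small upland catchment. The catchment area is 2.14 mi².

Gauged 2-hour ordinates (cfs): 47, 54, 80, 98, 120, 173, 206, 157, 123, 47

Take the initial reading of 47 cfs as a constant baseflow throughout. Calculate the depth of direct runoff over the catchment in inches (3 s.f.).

d ≈ 0.920 in

Direct runoff: 0.0, 7.0, 33.0, 51.0, 73.0, 126.0, 159.0, 110.0, 76.0, 0.0 cfs; ΣQ_DR = 635.0 cfs.
V = ΣQ_DR · Δt = 635.0 × 7200 s = 4.572 × 10^6 ft³.
Over A = 2.14 mi², depth = V / A = 0.920 in.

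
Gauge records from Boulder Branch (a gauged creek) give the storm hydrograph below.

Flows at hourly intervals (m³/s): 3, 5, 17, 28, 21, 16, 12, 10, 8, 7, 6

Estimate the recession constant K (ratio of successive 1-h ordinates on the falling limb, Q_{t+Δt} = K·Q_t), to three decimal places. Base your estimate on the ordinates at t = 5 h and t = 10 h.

Using the recession-limb readings at t = 5 h and t = 10 h: Q falls from 16 to 6 m³/s over 5 intervals.
K = (Q₂/Q₁)^(1/5) = (6/16)^(1/5) = 0.822.

K ≈ 0.822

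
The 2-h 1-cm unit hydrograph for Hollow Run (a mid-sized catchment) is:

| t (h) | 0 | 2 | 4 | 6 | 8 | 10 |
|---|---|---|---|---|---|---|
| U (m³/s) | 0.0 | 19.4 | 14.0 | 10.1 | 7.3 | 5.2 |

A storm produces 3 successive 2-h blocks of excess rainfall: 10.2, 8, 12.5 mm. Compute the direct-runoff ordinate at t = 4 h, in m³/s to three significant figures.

Q ≈ 29.8 m³/s

By discrete convolution, Q_j = Σ (P_i / 10 mm) · U_{j−i}.
At t = 4 h (j=2): Q = (10.2/10)·14.0 + (8/10)·19.4 + (12.5/10)·0.0 = 29.8 m³/s.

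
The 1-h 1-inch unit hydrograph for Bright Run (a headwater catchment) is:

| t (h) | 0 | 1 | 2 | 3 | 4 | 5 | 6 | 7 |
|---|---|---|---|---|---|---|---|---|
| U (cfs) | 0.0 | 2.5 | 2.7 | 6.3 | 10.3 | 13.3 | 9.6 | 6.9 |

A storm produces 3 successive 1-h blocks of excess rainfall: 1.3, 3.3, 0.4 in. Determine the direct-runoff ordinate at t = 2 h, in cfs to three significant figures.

Q ≈ 11.8 cfs

By discrete convolution, Q_j = Σ (P_i / 1 in) · U_{j−i}.
At t = 2 h (j=2): Q = (1.3/1)·2.7 + (3.3/1)·2.5 + (0.4/1)·0.0 = 11.8 cfs.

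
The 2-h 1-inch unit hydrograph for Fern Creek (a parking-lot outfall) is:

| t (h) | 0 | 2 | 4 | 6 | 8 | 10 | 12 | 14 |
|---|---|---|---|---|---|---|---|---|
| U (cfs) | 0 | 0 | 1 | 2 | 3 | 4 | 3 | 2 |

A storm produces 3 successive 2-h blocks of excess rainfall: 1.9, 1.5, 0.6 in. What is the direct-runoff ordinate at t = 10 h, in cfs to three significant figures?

Q ≈ 13.3 cfs

By discrete convolution, Q_j = Σ (P_i / 1 in) · U_{j−i}.
At t = 10 h (j=5): Q = (1.9/1)·4 + (1.5/1)·3 + (0.6/1)·2 = 13.3 cfs.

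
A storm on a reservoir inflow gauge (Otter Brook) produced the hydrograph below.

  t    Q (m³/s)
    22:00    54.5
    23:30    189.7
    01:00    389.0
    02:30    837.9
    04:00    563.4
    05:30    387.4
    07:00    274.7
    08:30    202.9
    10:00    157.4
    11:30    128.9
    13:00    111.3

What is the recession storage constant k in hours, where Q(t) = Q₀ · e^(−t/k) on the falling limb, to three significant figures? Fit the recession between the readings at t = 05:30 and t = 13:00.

k ≈ 6.01 h

On the falling limb, Q drops from 387.4 to 111.3 m³/s between t = 05:30 and t = 13:00 (Δt = 7.5 h).
k = −Δt / ln(Q₂/Q₁) = −7.5 / ln(111.3/387.4) = 6.01 h.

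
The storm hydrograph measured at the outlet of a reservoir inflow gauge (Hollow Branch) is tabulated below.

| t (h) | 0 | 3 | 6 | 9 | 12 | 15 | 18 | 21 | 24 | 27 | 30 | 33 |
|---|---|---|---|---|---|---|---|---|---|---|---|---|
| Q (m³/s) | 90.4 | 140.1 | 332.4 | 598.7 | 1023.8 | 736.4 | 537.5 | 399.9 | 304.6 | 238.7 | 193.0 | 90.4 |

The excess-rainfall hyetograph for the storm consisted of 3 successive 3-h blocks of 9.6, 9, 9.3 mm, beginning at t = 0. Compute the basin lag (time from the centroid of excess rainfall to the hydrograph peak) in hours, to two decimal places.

Centroid of excess rainfall: t_c = Σ P_i·t̄_i / ΣP_i = 4.4677 h (block centres at 1.5, 4.5, 7.5 h).
Hydrograph peak occurs at t = 12 h, so basin lag t_L = 12 − 4.4677 = 7.53 h.

t_L ≈ 7.53 h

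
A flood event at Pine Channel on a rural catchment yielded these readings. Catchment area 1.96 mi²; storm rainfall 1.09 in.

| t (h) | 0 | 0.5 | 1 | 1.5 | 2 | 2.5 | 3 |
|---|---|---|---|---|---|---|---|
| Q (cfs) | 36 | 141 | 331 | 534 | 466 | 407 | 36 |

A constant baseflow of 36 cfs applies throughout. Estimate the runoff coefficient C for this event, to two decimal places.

C ≈ 0.62

ΣQ_DR = 1699 cfs; V = ΣQ_DR·Δt = 3.058 × 10^6 ft³.
Runoff depth d = V / A = 0.6716 in.
C = d / P = 0.6716 / 1.09 = 0.62.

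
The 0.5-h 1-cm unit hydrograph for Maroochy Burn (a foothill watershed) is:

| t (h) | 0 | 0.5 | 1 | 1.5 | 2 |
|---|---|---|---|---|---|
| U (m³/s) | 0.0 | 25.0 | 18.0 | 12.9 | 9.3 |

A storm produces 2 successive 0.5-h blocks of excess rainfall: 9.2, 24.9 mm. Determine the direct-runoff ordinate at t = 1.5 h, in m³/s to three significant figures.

Q ≈ 56.7 m³/s

By discrete convolution, Q_j = Σ (P_i / 10 mm) · U_{j−i}.
At t = 1.5 h (j=3): Q = (9.2/10)·12.9 + (24.9/10)·18.0 = 56.7 m³/s.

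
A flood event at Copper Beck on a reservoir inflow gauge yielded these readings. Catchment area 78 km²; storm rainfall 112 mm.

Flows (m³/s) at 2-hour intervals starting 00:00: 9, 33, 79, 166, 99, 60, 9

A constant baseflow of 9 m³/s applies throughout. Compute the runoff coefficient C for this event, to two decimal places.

C ≈ 0.32

ΣQ_DR = 392.0 m³/s; V = ΣQ_DR·Δt = 2.822 × 10^6 m³.
Runoff depth d = V / A = 36.18 mm.
C = d / P = 36.18 / 112 = 0.32.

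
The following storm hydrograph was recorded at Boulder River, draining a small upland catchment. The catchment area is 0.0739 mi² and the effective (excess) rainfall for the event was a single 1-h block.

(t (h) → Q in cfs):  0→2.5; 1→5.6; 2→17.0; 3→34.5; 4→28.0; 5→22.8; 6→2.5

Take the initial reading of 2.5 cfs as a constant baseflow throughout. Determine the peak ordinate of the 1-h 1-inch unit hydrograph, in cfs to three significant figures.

Direct runoff: 0.0, 3.1, 14.5, 32.0, 25.5, 20.3, 0.0 cfs; ΣQ_DR = 95.40 cfs, peak = 32.0 cfs.
Runoff depth d = ΣQ_DR·Δt / A = 95.40 × 3600 / (0.0739 mi²) = 2.000 in.
The 1-inch UH is the DRH scaled by (1 in)/d, so U_p = 32.0 × 1/2.000 = 16.0 cfs.

U_p ≈ 16.0 cfs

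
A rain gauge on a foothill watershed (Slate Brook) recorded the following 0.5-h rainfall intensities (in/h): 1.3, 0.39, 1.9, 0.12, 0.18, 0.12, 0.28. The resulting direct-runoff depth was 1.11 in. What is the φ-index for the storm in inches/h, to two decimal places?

φ ≈ 0.49 in/h

Only the 2 blocks with intensity above φ contribute runoff: 1.3, 1.9 in/h.
Σ(I−φ)·Δt = d  ⇒  (1.3+1.9 − 2φ)·0.5 = 1.11
φ = (3.200 − 1.11/0.5) / 2 = 0.49 in/h.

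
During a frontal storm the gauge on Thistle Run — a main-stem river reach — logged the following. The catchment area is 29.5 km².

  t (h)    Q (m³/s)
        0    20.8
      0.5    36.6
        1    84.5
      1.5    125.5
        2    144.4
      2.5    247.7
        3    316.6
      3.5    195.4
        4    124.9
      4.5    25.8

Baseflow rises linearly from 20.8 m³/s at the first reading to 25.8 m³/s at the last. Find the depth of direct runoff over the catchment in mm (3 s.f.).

Direct runoff: 0.00, 15.24, 62.59, 103.03, 121.38, 224.12, 292.47, 170.71, 99.66, 0.00 m³/s; ΣQ_DR = 1089 m³/s.
V = ΣQ_DR · Δt = 1089 × 1800 s = 1.961 × 10^6 m³.
Over A = 29.5 km², depth = V / A = 66.5 mm.

d ≈ 66.5 mm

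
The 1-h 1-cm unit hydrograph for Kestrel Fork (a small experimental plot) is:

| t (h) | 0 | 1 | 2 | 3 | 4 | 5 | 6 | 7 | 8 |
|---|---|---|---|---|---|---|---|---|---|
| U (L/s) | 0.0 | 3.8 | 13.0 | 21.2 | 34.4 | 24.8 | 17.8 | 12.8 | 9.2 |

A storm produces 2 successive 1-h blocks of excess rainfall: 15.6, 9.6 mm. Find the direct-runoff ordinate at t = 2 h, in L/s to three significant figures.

By discrete convolution, Q_j = Σ (P_i / 10 mm) · U_{j−i}.
At t = 2 h (j=2): Q = (15.6/10)·13.0 + (9.6/10)·3.8 = 23.9 L/s.

Q ≈ 23.9 L/s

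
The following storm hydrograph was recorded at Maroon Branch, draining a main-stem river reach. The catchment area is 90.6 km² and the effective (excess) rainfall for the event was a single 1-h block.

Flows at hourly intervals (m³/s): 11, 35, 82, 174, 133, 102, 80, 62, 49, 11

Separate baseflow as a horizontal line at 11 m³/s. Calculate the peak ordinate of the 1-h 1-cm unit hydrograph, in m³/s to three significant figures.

Direct runoff: 0.0, 24.0, 71.0, 163.0, 122.0, 91.0, 69.0, 51.0, 38.0, 0.0 m³/s; ΣQ_DR = 629.0 m³/s, peak = 163.0 m³/s.
Runoff depth d = ΣQ_DR·Δt / A = 629.0 × 3600 / (90.6 km²) = 24.99 mm.
The 1-cm UH is the DRH scaled by (10 mm)/d, so U_p = 163.0 × 10/24.99 = 65.2 m³/s.

U_p ≈ 65.2 m³/s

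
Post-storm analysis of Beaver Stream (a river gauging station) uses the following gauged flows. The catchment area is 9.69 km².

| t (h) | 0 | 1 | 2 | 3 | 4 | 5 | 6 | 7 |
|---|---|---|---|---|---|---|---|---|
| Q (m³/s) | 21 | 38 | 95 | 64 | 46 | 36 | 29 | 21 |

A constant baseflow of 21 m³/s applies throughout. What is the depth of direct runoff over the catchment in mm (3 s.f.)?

d ≈ 67.6 mm

Direct runoff: 0.0, 17.0, 74.0, 43.0, 25.0, 15.0, 8.0, 0.0 m³/s; ΣQ_DR = 182.0 m³/s.
V = ΣQ_DR · Δt = 182.0 × 3600 s = 6.552 × 10^5 m³.
Over A = 9.69 km², depth = V / A = 67.6 mm.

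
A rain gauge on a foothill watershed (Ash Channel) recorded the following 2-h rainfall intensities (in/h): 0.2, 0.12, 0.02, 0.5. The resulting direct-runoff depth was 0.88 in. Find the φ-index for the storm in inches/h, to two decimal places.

Only the 2 blocks with intensity above φ contribute runoff: 0.2, 0.5 in/h.
Σ(I−φ)·Δt = d  ⇒  (0.2+0.5 − 2φ)·2 = 0.88
φ = (0.7000 − 0.88/2) / 2 = 0.13 in/h.

φ ≈ 0.13 in/h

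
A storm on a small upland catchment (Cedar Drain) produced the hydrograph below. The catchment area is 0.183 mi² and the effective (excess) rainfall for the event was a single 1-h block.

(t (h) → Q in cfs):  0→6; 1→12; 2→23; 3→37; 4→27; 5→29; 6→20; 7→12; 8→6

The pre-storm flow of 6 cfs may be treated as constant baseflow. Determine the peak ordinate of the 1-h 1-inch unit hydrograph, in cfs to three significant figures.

Direct runoff: 0.0, 6.0, 17.0, 31.0, 21.0, 23.0, 14.0, 6.0, 0.0 cfs; ΣQ_DR = 118.0 cfs, peak = 31.0 cfs.
Runoff depth d = ΣQ_DR·Δt / A = 118.0 × 3600 / (0.183 mi²) = 0.9992 in.
The 1-inch UH is the DRH scaled by (1 in)/d, so U_p = 31.0 × 1/0.9992 = 31.0 cfs.

U_p ≈ 31.0 cfs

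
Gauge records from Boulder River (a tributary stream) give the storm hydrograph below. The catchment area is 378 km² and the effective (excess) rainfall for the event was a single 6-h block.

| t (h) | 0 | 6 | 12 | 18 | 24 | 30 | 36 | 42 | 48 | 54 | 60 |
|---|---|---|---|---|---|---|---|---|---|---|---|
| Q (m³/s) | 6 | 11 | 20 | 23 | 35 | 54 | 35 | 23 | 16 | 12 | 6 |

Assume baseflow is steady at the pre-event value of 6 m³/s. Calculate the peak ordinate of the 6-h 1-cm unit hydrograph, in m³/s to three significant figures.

Direct runoff: 0.0, 5.0, 14.0, 17.0, 29.0, 48.0, 29.0, 17.0, 10.0, 6.0, 0.0 m³/s; ΣQ_DR = 175.0 m³/s, peak = 48.0 m³/s.
Runoff depth d = ΣQ_DR·Δt / A = 175.0 × 21600 / (378 km²) = 10.00 mm.
The 1-cm UH is the DRH scaled by (10 mm)/d, so U_p = 48.0 × 10/10.00 = 48.0 m³/s.

U_p ≈ 48.0 m³/s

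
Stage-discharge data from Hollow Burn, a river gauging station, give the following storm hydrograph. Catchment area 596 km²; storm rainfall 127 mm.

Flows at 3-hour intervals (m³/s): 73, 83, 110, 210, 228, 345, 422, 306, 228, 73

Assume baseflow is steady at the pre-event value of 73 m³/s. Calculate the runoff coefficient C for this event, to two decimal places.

ΣQ_DR = 1348 m³/s; V = ΣQ_DR·Δt = 1.456 × 10^7 m³.
Runoff depth d = V / A = 24.43 mm.
C = d / P = 24.43 / 127 = 0.19.

C ≈ 0.19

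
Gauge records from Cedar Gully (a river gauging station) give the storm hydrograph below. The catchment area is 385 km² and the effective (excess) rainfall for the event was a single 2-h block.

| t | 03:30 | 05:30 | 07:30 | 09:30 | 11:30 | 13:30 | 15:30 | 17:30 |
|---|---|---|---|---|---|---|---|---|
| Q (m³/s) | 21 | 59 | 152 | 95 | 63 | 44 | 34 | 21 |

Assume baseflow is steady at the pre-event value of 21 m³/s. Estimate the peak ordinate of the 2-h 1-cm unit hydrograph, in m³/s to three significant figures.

U_p ≈ 218 m³/s

Direct runoff: 0.0, 38.0, 131.0, 74.0, 42.0, 23.0, 13.0, 0.0 m³/s; ΣQ_DR = 321.0 m³/s, peak = 131.0 m³/s.
Runoff depth d = ΣQ_DR·Δt / A = 321.0 × 7200 / (385 km²) = 6.003 mm.
The 1-cm UH is the DRH scaled by (10 mm)/d, so U_p = 131.0 × 10/6.003 = 218 m³/s.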